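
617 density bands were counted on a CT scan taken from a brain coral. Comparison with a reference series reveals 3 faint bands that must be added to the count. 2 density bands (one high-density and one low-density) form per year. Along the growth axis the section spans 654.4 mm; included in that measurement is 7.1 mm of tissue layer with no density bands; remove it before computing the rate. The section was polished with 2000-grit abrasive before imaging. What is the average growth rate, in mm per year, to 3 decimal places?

2.088 mm per year

Correcting the raw count gives 617 + 3 = 620 true density bands.
620 density bands at 2 per year is 620 / 2 = 310 years.
Net length = 654.4 − 7.1 = 647.3 mm.
Mean rate = 647.3 mm / 310 years ≈ 2.088 mm per year.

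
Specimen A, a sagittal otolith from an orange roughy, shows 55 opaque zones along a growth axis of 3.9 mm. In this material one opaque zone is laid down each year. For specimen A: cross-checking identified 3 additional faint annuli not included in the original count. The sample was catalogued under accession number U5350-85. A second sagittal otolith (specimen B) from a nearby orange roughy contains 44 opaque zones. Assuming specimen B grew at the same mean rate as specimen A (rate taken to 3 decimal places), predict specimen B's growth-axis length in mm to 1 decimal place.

Specimen A: adjusted count: 55 + 3 = 58 opaque zones.
A: Mean rate = 3.9 mm / 58 years ≈ 0.067 mm per year.
Length of B = 0.067 × 44 = 2.9 mm.

2.9 mm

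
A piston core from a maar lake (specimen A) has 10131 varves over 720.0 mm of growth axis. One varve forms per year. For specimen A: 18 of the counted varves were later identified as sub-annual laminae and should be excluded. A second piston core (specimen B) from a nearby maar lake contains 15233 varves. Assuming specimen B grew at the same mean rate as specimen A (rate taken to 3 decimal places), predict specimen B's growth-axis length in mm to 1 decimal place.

1081.5 mm

Specimen A: after corrections the count is 10131 − 18 = 10113 varves.
A: Extension rate ≈ 720.0 / 10113 = 0.071 mm/year.
Length of B = 0.071 × 15233 = 1081.5 mm.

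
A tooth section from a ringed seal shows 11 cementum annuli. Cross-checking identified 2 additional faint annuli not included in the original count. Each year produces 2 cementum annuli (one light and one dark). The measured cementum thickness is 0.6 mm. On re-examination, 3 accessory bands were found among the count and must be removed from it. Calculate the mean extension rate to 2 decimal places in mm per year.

0.12 mm per year

Adjusted count: 11 − 3 + 2 = 10 cementum annuli.
With 2 cementum annuli per year, 10 / 2 = 5 years.
Mean rate = 0.6 mm / 5 years ≈ 0.12 mm per year.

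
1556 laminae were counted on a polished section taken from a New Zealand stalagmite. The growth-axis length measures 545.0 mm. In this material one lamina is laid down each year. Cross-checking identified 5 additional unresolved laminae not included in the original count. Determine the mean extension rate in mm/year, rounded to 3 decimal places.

0.349 mm/year

Correcting the raw count gives 1556 + 5 = 1561 true laminae.
Mean rate = 545.0 mm / 1561 years ≈ 0.349 mm/year.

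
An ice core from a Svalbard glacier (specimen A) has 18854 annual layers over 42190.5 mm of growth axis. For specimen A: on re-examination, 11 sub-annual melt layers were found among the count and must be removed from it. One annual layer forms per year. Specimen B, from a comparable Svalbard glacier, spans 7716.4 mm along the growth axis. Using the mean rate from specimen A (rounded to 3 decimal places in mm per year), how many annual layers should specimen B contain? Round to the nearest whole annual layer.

3446 annual layers

Specimen A: after corrections the count is 18854 − 11 = 18843 annual layers.
A: Mean rate = 42190.5 mm / 18843 years ≈ 2.239 mm/yr.
Specimen B: 7716.4 mm / 2.239 mm per year = 3446.36 years ≈ 3446 annual layers.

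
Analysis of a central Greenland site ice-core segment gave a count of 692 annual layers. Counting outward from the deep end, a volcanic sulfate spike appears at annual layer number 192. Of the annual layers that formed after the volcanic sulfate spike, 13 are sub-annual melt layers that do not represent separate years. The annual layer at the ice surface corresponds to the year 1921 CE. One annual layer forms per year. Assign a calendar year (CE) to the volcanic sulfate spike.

The volcanic sulfate spike sits at annual layer 192 from the deep end, so 692 − 192 = 500 annual layers formed after it.
Excluding 13 false annual layers: 500 − 13 = 487.
1921 − 487 = 1434 CE.

1434 CE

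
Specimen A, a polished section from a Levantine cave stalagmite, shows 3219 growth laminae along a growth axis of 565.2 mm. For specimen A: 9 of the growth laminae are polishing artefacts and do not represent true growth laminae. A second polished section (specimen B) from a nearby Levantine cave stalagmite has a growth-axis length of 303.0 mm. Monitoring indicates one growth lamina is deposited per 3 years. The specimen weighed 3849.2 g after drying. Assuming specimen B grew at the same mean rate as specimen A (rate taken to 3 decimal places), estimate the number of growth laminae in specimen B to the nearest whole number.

1712 growth laminae

Specimen A: true growth lamina count = 3219 − 9 = 3210.
Specimen A: at 3 years per growth lamina, 3210 × 3 = 9630 years.
A: Extension rate ≈ 565.2 / 9630 = 0.059 mm per year.
For B, 303.0 / 0.059 = 5135.59 years; at 3 years per growth lamina that is 5135.59 / 3 ≈ 1712 growth laminae.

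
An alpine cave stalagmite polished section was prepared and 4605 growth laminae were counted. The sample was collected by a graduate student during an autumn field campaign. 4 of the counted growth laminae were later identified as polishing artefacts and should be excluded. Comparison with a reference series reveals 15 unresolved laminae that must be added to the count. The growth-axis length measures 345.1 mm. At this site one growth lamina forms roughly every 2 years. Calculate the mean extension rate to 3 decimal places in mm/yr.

After corrections the count is 4605 − 4 + 15 = 4616 growth laminae.
Multiplying by 2 years per growth lamina: 4616 × 2 = 9232 years.
345.1 mm over 9232 years gives 345.1 / 9232 ≈ 0.037 mm/yr.

0.037 mm/yr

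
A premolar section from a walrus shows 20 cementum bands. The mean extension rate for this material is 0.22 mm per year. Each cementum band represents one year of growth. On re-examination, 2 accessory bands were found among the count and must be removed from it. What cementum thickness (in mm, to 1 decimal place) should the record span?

Correcting the raw count gives 20 − 2 = 18 true cementum bands.
18 years at 0.22 mm/year gives 0.22 × 18 = 4.0 mm.

4.0 mm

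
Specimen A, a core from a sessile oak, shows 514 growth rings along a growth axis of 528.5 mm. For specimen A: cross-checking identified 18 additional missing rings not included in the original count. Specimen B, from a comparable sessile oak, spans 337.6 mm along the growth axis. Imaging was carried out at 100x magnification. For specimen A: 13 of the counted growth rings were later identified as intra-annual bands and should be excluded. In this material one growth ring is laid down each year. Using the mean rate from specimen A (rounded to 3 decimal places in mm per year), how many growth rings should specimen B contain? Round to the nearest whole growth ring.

332 growth rings

Specimen A: adjusted count: 514 − 13 + 18 = 519 growth rings.
A: Mean rate = 528.5 mm / 519 years ≈ 1.018 mm/year.
Specimen B: 337.6 mm / 1.018 mm per year = 331.63 years ≈ 332 growth rings.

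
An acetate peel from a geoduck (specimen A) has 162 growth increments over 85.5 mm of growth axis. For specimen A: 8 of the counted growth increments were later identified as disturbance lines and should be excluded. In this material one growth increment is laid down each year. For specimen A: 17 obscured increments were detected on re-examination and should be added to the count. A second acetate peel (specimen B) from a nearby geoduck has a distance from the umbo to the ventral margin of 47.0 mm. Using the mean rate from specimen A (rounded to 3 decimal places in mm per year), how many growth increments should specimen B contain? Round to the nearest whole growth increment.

Specimen A: adjusted count: 162 − 8 + 17 = 171 growth increments.
A: Mean rate = 85.5 mm / 171 years ≈ 0.500 mm per year.
Specimen B: 47.0 mm / 0.500 mm per year = 94.00 years ≈ 94 growth increments.

94 growth increments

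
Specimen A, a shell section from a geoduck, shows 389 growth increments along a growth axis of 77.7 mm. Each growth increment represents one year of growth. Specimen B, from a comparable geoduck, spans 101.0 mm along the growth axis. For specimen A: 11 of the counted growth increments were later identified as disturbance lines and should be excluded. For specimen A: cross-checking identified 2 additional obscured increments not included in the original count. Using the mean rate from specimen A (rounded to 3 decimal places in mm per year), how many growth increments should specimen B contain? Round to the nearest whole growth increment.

Specimen A: after corrections the count is 389 − 11 + 2 = 380 growth increments.
A: Extension rate ≈ 77.7 / 380 = 0.204 mm per year.
B spans 101.0 / 0.204 = 495.10 years ≈ 495 growth increments.

495 growth increments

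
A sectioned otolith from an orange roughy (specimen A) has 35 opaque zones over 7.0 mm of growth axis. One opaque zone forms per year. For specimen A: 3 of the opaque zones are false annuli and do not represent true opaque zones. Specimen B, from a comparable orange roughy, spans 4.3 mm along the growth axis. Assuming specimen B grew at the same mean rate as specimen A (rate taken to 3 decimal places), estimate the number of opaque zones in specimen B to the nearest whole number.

20 opaque zones

Specimen A: correcting the raw count gives 35 − 3 = 32 true opaque zones.
A: Mean rate = 7.0 mm / 32 years ≈ 0.219 mm/yr.
For B, 4.3 / 0.219 = 19.63 years ≈ 20 opaque zones.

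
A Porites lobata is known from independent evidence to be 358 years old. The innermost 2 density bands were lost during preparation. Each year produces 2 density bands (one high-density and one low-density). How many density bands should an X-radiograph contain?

714 density bands

358 years at 2 density bands per year gives 358 × 2 = 716 density bands.
Subtracting the 2 density bands not captured gives 716 − 2 = 714 density bands in the record.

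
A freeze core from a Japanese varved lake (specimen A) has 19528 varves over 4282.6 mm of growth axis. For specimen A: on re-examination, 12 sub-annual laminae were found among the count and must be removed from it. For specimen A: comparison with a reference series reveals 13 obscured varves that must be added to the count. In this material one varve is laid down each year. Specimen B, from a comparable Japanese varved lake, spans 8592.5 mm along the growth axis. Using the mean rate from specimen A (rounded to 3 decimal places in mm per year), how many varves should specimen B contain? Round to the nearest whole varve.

39235 varves

Specimen A: adjusted count: 19528 − 12 + 13 = 19529 varves.
A: Extension rate ≈ 4282.6 / 19529 = 0.219 mm/yr.
Specimen B: 8592.5 mm / 0.219 mm per year = 39235.16 years ≈ 39235 varves.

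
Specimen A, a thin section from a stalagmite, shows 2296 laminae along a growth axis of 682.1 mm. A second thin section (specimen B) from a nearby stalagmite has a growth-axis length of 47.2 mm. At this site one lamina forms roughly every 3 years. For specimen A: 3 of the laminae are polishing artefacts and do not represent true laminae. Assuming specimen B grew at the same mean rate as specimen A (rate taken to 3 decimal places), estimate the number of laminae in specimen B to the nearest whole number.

Specimen A: correcting the raw count gives 2296 − 3 = 2293 true laminae.
Specimen A: multiplying by 3 years per lamina: 2293 × 3 = 6879 years.
A: Mean rate = 682.1 mm / 6879 years ≈ 0.099 mm/year.
For B, 47.2 / 0.099 = 476.77 years; at 3 years per lamina that is 476.77 / 3 ≈ 159 laminae.

159 laminae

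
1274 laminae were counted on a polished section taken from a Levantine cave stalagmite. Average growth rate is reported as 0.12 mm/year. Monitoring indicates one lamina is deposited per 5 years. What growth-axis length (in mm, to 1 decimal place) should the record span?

764.4 mm

Multiplying by 5 years per lamina: 1274 × 5 = 6370 years.
6370 years at 0.12 mm/year gives 0.12 × 6370 = 764.4 mm.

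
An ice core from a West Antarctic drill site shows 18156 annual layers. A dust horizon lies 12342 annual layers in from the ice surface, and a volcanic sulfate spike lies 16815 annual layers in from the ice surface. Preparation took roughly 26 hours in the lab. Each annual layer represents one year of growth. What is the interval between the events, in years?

The two markers are separated by 16815 − 12342 = 4473 annual layers.
At one annual layer per year, 4473 years elapsed between them.

4473 yr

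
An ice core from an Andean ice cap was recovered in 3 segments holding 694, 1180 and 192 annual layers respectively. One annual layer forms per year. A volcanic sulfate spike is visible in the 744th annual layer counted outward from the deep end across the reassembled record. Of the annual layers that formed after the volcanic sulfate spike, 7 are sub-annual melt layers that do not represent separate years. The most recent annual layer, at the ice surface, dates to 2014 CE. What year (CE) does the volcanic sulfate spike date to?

699 CE

Total annual layers = 694 + 1180 + 192 = 2066.
2066 − 744 = 1322 annual layers lie beyond the volcanic sulfate spike toward the ice surface.
Removing the 7 false annual layers leaves 1322 − 7 = 1315 true annual layers beyond the volcanic sulfate spike.
Counting back 1315 years from 2014 CE places the volcanic sulfate spike in 2014 − 1315 = 699 CE.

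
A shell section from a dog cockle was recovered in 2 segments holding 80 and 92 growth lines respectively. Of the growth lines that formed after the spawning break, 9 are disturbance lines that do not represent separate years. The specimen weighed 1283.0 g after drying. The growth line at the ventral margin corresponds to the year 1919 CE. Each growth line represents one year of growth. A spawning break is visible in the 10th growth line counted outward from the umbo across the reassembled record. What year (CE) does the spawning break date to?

1766 CE

Total growth lines = 80 + 92 = 172.
172 − 10 = 162 growth lines lie beyond the spawning break toward the ventral margin.
Excluding 9 false growth lines: 162 − 9 = 153.
1919 − 153 = 1766 CE.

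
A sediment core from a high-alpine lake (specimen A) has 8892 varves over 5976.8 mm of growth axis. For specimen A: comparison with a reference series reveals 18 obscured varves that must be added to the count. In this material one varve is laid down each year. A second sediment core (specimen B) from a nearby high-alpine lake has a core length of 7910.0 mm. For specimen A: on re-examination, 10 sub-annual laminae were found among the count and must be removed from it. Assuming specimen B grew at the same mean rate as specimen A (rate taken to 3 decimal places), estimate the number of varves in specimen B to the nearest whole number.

11771 varves

Specimen A: correcting the raw count gives 8892 − 10 + 18 = 8900 true varves.
A: Extension rate ≈ 5976.8 / 8900 = 0.672 mm per year.
For B, 7910.0 / 0.672 = 11770.83 years ≈ 11771 varves.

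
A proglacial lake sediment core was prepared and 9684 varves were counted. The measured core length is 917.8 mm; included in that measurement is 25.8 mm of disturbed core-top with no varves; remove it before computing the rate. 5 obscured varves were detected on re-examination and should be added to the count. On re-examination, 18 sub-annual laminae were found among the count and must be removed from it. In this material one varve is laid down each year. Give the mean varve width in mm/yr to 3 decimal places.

0.092 mm/yr

True varve count = 9684 − 18 + 5 = 9671.
Removing the 25.8 mm offcut leaves 917.8 − 25.8 = 892.0 mm.
Mean rate = 892.0 mm / 9671 years ≈ 0.092 mm/yr.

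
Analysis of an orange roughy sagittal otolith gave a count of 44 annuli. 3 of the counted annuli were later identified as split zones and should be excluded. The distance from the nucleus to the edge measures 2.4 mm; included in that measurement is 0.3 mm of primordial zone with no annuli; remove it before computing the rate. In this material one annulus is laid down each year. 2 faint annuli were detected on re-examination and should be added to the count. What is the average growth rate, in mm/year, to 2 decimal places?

0.05 mm/year

Correcting the raw count gives 44 − 3 + 2 = 43 true annuli.
Removing the 0.3 mm offcut leaves 2.4 − 0.3 = 2.1 mm.
Extension rate ≈ 2.1 / 43 = 0.05 mm/year.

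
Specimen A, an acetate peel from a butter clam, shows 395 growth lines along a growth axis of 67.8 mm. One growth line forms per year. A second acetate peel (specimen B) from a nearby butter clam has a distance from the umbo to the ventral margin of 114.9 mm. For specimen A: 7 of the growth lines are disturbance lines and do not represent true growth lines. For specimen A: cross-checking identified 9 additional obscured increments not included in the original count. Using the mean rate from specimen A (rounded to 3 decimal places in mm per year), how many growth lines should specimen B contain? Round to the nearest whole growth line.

Specimen A: after corrections the count is 395 − 7 + 9 = 397 growth lines.
A: Extension rate ≈ 67.8 / 397 = 0.171 mm/year.
Specimen B: 114.9 mm / 0.171 mm per year = 671.93 years ≈ 672 growth lines.

672 growth lines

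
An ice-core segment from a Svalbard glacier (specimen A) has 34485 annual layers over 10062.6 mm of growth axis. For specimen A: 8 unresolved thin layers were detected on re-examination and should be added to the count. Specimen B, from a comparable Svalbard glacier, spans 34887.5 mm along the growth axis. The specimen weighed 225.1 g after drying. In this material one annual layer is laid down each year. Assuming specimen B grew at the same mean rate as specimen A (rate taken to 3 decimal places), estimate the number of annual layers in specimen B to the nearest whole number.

Specimen A: correcting the raw count gives 34485 + 8 = 34493 true annual layers.
A: Mean rate = 10062.6 mm / 34493 years ≈ 0.292 mm/year.
For B, 34887.5 / 0.292 = 119477.74 years ≈ 119478 annual layers.

119478 annual layers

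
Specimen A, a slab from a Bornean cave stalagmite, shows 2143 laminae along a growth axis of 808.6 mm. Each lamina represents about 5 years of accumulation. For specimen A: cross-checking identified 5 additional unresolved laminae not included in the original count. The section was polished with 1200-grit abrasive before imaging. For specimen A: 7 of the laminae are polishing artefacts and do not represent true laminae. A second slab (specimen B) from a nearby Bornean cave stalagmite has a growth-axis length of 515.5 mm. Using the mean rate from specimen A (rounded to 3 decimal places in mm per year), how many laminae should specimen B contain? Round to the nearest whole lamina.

Specimen A: after corrections the count is 2143 − 7 + 5 = 2141 laminae.
Specimen A: 2141 laminae at 5 years each span 2141 × 5 = 10705 years.
A: Extension rate ≈ 808.6 / 10705 = 0.076 mm per year.
Specimen B: 515.5 mm / 0.076 mm per year = 6782.89 years; at 5 years per lamina that is 6782.89 / 5 ≈ 1357 laminae.

1357 laminae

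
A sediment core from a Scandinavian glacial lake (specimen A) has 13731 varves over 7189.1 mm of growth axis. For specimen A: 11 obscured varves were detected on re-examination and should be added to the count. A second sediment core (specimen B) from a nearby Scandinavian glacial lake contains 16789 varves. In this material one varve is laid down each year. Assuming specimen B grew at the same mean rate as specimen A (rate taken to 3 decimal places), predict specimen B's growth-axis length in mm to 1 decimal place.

8780.6 mm

Specimen A: after corrections the count is 13731 + 11 = 13742 varves.
A: Extension rate ≈ 7189.1 / 13742 = 0.523 mm/year.
For B, 0.523 mm/year × 16789 years = 8780.6 mm.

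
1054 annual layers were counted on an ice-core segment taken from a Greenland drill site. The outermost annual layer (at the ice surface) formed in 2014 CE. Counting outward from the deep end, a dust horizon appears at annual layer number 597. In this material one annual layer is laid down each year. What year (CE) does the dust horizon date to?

1054 − 597 = 457 annual layers lie beyond the dust horizon toward the ice surface.
Counting back 457 years from 2014 CE places the dust horizon in 2014 − 457 = 1557 CE.

1557 CE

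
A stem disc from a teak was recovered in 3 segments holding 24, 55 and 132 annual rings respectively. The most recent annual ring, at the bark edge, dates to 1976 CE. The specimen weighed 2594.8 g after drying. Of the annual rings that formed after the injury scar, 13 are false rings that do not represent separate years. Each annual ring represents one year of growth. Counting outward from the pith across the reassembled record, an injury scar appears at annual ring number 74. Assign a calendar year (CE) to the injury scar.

1852 CE

Total annual rings = 24 + 55 + 132 = 211.
Between annual ring 74 and the bark edge there are 211 − 74 = 137 annual rings.
Removing the 13 false annual rings leaves 137 − 13 = 124 true annual rings beyond the injury scar.
Counting back 124 years from 1976 CE places the injury scar in 1976 − 124 = 1852 CE.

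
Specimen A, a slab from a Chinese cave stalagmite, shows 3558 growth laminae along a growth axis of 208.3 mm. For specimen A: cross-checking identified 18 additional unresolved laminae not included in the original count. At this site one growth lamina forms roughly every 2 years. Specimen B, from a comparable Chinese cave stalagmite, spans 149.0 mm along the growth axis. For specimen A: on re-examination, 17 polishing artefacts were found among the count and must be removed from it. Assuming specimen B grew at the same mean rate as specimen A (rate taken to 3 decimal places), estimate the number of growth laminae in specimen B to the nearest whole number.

Specimen A: true growth lamina count = 3558 − 17 + 18 = 3559.
Specimen A: multiplying by 2 years per growth lamina: 3559 × 2 = 7118 years.
A: Extension rate ≈ 208.3 / 7118 = 0.029 mm per year.
Specimen B: 149.0 mm / 0.029 mm per year = 5137.93 years; at 2 years per growth lamina that is 5137.93 / 2 ≈ 2569 growth laminae.

2569 growth laminae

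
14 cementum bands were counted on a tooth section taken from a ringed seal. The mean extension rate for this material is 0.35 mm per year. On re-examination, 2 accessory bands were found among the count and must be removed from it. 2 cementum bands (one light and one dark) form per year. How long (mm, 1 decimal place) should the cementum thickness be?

2.1 mm

True cementum band count = 14 − 2 = 12.
Dividing by 2 cementum bands per year: 12 / 2 = 6 years.
Length ≈ 0.35 × 6 = 2.1 mm.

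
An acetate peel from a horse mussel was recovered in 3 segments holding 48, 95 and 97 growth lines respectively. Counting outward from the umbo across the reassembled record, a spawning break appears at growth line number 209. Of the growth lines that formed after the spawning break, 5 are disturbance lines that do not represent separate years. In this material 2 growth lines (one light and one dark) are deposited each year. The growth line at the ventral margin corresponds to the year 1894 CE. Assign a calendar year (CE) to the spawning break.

1881 CE

Total growth lines = 48 + 95 + 97 = 240.
Between growth line 209 and the ventral margin there are 240 − 209 = 31 growth lines.
31 − 5 false = 26 true growth lines after the spawning break.
With 2 growth lines per year, 26 / 2 = 13 years.
The growth line at the ventral margin is 1894 CE, so the spawning break dates to 1894 − 13 = 1881 CE.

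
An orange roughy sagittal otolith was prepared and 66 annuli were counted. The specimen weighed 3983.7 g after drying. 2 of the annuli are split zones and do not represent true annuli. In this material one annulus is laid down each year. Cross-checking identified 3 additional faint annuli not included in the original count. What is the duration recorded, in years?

67 years

After corrections the count is 66 − 2 + 3 = 67 annuli.
With a one-to-one annulus periodicity this is 67 years.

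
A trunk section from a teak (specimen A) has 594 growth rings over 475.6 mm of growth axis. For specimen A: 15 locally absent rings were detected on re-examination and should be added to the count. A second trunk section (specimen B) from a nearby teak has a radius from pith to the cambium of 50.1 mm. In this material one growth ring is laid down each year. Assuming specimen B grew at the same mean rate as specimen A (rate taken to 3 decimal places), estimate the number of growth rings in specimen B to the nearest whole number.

64 growth rings

Specimen A: correcting the raw count gives 594 + 15 = 609 true growth rings.
A: 475.6 mm over 609 years gives 475.6 / 609 ≈ 0.781 mm/yr.
Specimen B: 50.1 mm / 0.781 mm per year = 64.15 years ≈ 64 growth rings.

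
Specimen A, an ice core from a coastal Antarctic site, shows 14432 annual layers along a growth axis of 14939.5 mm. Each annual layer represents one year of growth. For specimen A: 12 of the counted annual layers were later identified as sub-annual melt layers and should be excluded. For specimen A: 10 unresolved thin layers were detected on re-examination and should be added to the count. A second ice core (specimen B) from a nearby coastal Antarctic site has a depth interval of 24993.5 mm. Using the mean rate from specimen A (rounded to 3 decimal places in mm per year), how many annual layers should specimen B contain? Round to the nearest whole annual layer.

Specimen A: correcting the raw count gives 14432 − 12 + 10 = 14430 true annual layers.
A: Mean rate = 14939.5 mm / 14430 years ≈ 1.035 mm/year.
For B, 24993.5 / 1.035 = 24148.31 years ≈ 24148 annual layers.

24148 annual layers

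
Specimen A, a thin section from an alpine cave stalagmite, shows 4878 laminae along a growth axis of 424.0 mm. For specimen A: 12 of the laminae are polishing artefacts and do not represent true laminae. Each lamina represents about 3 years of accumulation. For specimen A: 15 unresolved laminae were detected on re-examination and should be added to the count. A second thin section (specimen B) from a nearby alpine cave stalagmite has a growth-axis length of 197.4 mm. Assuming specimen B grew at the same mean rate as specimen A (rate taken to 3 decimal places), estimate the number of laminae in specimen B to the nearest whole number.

Specimen A: adjusted count: 4878 − 12 + 15 = 4881 laminae.
Specimen A: at 3 years per lamina, 4881 × 3 = 14643 years.
A: Extension rate ≈ 424.0 / 14643 = 0.029 mm/yr.
Specimen B: 197.4 mm / 0.029 mm per year = 6806.90 years; at 3 years per lamina that is 6806.90 / 3 ≈ 2269 laminae.

2269 laminae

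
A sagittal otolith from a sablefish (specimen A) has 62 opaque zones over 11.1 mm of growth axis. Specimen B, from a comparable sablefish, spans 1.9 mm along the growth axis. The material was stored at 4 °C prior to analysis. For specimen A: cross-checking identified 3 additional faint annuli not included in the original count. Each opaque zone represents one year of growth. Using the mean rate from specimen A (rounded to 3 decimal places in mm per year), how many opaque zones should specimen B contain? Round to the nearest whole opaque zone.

Specimen A: after corrections the count is 62 + 3 = 65 opaque zones.
A: Extension rate ≈ 11.1 / 65 = 0.171 mm per year.
Specimen B: 1.9 mm / 0.171 mm per year = 11.11 years ≈ 11 opaque zones.

11 opaque zones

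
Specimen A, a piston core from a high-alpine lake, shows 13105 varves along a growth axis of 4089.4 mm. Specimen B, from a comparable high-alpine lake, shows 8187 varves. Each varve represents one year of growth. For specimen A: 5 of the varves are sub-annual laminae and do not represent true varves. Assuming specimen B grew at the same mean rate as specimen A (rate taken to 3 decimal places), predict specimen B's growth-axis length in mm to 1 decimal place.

2554.3 mm

Specimen A: true varve count = 13105 − 5 = 13100.
A: Extension rate ≈ 4089.4 / 13100 = 0.312 mm per year.
For B, 0.312 mm/year × 8187 years = 2554.3 mm.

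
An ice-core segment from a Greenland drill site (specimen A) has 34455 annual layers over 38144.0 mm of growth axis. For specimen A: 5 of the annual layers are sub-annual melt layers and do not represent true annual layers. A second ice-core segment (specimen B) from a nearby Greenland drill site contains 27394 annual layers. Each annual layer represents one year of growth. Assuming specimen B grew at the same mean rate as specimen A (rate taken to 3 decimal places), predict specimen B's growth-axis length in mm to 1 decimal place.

Specimen A: after corrections the count is 34455 − 5 = 34450 annual layers.
A: Mean rate = 38144.0 mm / 34450 years ≈ 1.107 mm/yr.
For B, 1.107 mm/year × 27394 years = 30325.2 mm.

30325.2 mm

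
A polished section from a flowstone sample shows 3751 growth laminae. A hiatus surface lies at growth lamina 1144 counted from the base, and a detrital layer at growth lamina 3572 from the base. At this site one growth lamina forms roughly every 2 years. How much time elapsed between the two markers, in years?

Separation: 3572 − 1144 = 2428 growth laminae.
At 2 years per growth lamina, 2428 × 2 = 4856 years.

4856 years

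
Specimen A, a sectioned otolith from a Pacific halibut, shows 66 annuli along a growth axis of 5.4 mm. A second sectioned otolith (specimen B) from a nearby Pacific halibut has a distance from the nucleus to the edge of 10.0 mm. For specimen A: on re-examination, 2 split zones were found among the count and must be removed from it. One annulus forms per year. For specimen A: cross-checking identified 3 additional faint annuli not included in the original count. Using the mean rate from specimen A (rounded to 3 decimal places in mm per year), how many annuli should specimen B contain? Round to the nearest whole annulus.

123 annuli

Specimen A: adjusted count: 66 − 2 + 3 = 67 annuli.
A: 5.4 mm over 67 years gives 5.4 / 67 ≈ 0.081 mm/year.
For B, 10.0 / 0.081 = 123.46 years ≈ 123 annuli.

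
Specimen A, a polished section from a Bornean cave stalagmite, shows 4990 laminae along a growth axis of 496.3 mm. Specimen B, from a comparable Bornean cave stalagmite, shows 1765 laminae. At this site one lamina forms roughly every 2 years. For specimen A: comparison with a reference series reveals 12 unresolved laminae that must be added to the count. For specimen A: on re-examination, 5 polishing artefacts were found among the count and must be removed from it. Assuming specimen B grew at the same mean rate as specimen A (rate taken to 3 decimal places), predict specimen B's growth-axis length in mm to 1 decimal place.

176.5 mm

Specimen A: adjusted count: 4990 − 5 + 12 = 4997 laminae.
Specimen A: at 2 years per lamina, 4997 × 2 = 9994 years.
A: Extension rate ≈ 496.3 / 9994 = 0.050 mm/yr.
Specimen B: at 2 years per lamina, 1765 × 2 = 3530 years. Length of B = 0.050 × 3530 = 176.5 mm.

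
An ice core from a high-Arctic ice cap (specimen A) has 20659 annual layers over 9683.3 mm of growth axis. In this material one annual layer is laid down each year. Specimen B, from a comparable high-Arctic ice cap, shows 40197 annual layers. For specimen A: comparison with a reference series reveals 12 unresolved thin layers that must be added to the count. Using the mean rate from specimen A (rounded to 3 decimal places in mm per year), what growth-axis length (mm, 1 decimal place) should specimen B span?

Specimen A: after corrections the count is 20659 + 12 = 20671 annual layers.
A: Extension rate ≈ 9683.3 / 20671 = 0.468 mm/yr.
B's length ≈ 0.468 × 40197 = 18812.2 mm.

18812.2 mm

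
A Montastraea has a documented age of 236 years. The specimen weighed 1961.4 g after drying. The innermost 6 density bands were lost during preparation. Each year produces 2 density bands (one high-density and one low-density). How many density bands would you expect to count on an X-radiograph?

466 density bands

With 2 density bands per year, 236 years would produce 236 × 2 = 472 density bands.
Subtracting the 6 density bands not captured gives 472 − 6 = 466 density bands in the record.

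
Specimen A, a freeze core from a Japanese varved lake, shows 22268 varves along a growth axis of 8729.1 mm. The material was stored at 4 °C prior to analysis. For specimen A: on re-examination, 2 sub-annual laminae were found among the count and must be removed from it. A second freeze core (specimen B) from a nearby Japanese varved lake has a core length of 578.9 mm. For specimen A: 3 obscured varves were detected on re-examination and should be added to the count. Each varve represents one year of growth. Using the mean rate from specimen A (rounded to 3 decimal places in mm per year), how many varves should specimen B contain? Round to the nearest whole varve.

1477 varves

Specimen A: after corrections the count is 22268 − 2 + 3 = 22269 varves.
A: Extension rate ≈ 8729.1 / 22269 = 0.392 mm/year.
B spans 578.9 / 0.392 = 1476.79 years ≈ 1477 varves.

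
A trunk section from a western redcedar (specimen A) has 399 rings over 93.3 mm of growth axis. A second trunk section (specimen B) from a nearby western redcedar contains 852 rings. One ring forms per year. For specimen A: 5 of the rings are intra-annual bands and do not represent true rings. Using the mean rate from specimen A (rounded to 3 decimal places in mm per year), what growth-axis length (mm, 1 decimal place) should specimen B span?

201.9 mm

Specimen A: adjusted count: 399 − 5 = 394 rings.
A: Mean rate = 93.3 mm / 394 years ≈ 0.237 mm per year.
Length of B = 0.237 × 852 = 201.9 mm.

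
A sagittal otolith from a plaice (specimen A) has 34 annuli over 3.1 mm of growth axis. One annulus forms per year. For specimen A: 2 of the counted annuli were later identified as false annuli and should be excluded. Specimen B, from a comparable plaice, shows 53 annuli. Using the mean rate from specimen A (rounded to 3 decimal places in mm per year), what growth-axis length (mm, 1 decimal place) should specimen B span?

Specimen A: true annulus count = 34 − 2 = 32.
A: Extension rate ≈ 3.1 / 32 = 0.097 mm/yr.
B's length ≈ 0.097 × 53 = 5.1 mm.

5.1 mm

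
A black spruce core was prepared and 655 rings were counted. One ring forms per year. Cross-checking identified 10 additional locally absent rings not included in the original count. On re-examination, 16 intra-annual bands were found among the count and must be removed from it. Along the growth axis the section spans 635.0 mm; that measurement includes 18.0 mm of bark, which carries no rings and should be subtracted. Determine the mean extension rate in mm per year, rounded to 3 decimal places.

0.951 mm per year

Adjusted count: 655 − 16 + 10 = 649 rings.
The growth record spans 635.0 − 18.0 = 617.0 mm.
Extension rate ≈ 617.0 / 649 = 0.951 mm per year.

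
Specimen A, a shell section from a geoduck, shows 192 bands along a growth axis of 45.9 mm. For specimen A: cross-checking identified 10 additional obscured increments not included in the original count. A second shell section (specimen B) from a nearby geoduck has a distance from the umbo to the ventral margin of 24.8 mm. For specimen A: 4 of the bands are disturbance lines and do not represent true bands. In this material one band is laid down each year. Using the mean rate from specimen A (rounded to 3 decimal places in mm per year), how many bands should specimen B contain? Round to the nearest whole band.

107 bands

Specimen A: after corrections the count is 192 − 4 + 10 = 198 bands.
A: Mean rate = 45.9 mm / 198 years ≈ 0.232 mm/yr.
Specimen B: 24.8 mm / 0.232 mm per year = 106.90 years ≈ 107 bands.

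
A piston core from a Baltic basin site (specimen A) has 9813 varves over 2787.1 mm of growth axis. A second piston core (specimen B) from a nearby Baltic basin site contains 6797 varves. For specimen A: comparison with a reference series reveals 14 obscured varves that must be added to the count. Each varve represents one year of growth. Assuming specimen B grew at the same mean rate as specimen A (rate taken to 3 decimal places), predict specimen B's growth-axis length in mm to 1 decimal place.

1930.3 mm

Specimen A: true varve count = 9813 + 14 = 9827.
A: Mean rate = 2787.1 mm / 9827 years ≈ 0.284 mm/yr.
Length of B = 0.284 × 6797 = 1930.3 mm.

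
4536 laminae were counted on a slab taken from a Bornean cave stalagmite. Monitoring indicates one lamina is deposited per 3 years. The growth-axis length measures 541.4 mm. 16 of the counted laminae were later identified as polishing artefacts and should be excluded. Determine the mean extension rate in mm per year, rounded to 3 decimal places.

Adjusted count: 4536 − 16 = 4520 laminae.
4520 laminae at 3 years each span 4520 × 3 = 13560 years.
Mean rate = 541.4 mm / 13560 years ≈ 0.040 mm per year.

0.040 mm per year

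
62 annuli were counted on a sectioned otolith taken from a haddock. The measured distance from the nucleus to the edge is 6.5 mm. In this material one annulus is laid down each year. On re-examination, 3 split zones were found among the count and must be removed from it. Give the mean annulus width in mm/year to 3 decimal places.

Correcting the raw count gives 62 − 3 = 59 true annuli.
Mean rate = 6.5 mm / 59 years ≈ 0.110 mm/year.

0.110 mm/year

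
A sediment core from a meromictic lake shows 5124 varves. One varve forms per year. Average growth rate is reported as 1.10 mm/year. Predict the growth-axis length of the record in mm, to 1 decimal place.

5636.4 mm

5124 years of growth are recorded.
Predicted length = 1.10 mm/year × 5124 years = 5636.4 mm.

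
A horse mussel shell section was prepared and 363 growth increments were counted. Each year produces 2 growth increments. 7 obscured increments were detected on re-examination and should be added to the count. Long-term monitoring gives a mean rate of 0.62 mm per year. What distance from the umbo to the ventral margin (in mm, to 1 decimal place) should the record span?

114.7 mm

Adjusted count: 363 + 7 = 370 growth increments.
With 2 growth increments per year, 370 / 2 = 185 years.
Predicted length = 0.62 mm/year × 185 years = 114.7 mm.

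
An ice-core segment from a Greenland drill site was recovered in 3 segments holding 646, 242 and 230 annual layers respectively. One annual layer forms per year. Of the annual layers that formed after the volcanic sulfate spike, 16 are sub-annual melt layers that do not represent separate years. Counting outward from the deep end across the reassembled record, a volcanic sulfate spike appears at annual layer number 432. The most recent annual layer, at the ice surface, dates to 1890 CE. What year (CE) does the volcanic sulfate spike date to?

Total annual layers = 646 + 242 + 230 = 1118.
Between annual layer 432 and the ice surface there are 1118 − 432 = 686 annual layers.
Removing the 16 false annual layers leaves 686 − 16 = 670 true annual layers beyond the volcanic sulfate spike.
Counting back 670 years from 1890 CE places the volcanic sulfate spike in 1890 − 670 = 1220 CE.

1220 CE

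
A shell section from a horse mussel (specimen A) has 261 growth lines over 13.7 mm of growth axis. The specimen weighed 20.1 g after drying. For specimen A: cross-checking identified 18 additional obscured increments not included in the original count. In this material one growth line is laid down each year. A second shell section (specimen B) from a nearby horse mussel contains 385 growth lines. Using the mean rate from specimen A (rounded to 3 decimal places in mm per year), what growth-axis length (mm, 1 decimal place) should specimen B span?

18.9 mm

Specimen A: correcting the raw count gives 261 + 18 = 279 true growth lines.
A: 13.7 mm over 279 years gives 13.7 / 279 ≈ 0.049 mm per year.
B's length ≈ 0.049 × 385 = 18.9 mm.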